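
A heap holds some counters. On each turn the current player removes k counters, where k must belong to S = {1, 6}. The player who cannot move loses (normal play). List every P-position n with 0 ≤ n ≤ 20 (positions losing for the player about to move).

n :  0  1  2  3  4  5  6  7  8  9 10 11 12 13 14 15 16 17 18 19 20
G :  0  1  0  1  0  1  2  0  1  0  1  0  1  2  0  1  0  1  0  1  2
P-positions are exactly the n with G(n) = 0.

0, 2, 4, 7, 9, 11, 14, 16, 18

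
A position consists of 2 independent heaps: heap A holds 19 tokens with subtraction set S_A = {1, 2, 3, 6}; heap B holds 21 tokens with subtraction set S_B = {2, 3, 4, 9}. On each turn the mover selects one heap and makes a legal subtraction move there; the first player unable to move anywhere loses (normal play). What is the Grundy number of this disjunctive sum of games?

2

Heap A, S = {1, 2, 3, 6}:
G(0) = 0
G(1) = mex{0} = 1
G(2) = mex{1,0} = 2
G(3) = mex{2,1,0} = 3
G(4) = mex{3,2,1} = 0
G(5) = mex{0,3,2} = 1
G(6) = mex{1,0,3,0} = 2
G(7) = mex{2,1,0,1} = 3
G(8) = mex{3,2,1,2} = 0
G(9) = mex{0,3,2,3} = 1
G(10) = mex{1,0,3,0} = 2
G(11) = mex{2,1,0,1} = 3
G(12) = mex{3,2,1,2} = 0
G(13) = mex{0,3,2,3} = 1
G(14) = mex{1,0,3,0} = 2
G(15) = mex{2,1,0,1} = 3
G(16) = mex{3,2,1,2} = 0
G(17) = mex{0,3,2,3} = 1
G(18) = mex{1,0,3,0} = 2
G(19) = mex{2,1,0,1} = 3
G_A(19) = 3.
Heap B, S = {2, 3, 4, 9}:
G(0) = 0
G(1) = mex{} = 0
G(2) = mex{0} = 1
G(3) = mex{0,0} = 1
G(4) = mex{1,0,0} = 2
G(5) = mex{1,1,0} = 2
G(6) = mex{2,1,1} = 0
G(7) = mex{2,2,1} = 0
G(8) = mex{0,2,2} = 1
G(9) = mex{0,0,2,0} = 1
G(10) = mex{1,0,0,0} = 2
G(11) = mex{1,1,0,1} = 2
G(12) = mex{2,1,1,1} = 0
G(13) = mex{2,2,1,2} = 0
G(14) = mex{0,2,2,2} = 1
G(15) = mex{0,0,2,0} = 1
G(16) = mex{1,0,0,0} = 2
G(17) = mex{1,1,0,1} = 2
G(18) = mex{2,1,1,1} = 0
G(19) = mex{2,2,1,2} = 0
G(20) = mex{0,2,2,2} = 1
G(21) = mex{0,0,2,0} = 1
G_B(21) = 1.
Combined Grundy value = 3 ⊕ 1 = 2.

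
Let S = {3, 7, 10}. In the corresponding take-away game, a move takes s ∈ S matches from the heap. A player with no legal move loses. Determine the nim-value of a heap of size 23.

1

G(0) = 0
G(1) = mex{} = 0
G(2) = mex{} = 0
G(3) = mex{0} = 1
G(4) = mex{0} = 1
G(5) = mex{0} = 1
G(6) = mex{1} = 0
G(7) = mex{1,0} = 2
G(8) = mex{1,0} = 2
G(9) = mex{0,0} = 1
G(10) = mex{2,1,0} = 3
G(11) = mex{2,1,0} = 3
G(12) = mex{1,1,0} = 2
G(13) = mex{3,0,1} = 2
G(14) = mex{3,2,1} = 0
G(15) = mex{2,2,1} = 0
G(16) = mex{2,1,0} = 3
G(17) = mex{0,3,2} = 1
G(18) = mex{0,3,2} = 1
G(19) = mex{3,2,1} = 0
G(20) = mex{1,2,3} = 0
G(21) = mex{1,0,3} = 2
G(22) = mex{0,0,2} = 1
G(23) = mex{0,3,2} = 1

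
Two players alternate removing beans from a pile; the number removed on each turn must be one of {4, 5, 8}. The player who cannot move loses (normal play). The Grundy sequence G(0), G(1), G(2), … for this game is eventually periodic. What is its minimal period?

12

n :  0  1  2  3  4  5  6  7  8  9 10 11 12 13 14 15 16 17 18 19 20 21 22 23 24 25
G :  0  0  0  0  1  1  1  1  2  2  2  2  0  0  0  0  1  1  1  1  2  2  2  2  0  0
G(n+12) = G(n) holds for n = 0,…,7 (a full window of length max(S) = 8), so the sequence is purely periodic with period 12.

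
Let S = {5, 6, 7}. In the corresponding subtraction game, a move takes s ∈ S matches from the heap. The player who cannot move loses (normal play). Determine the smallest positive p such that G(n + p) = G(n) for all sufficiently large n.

G(0) = 0
G(1) = mex{} = 0
G(2) = mex{} = 0
G(3) = mex{} = 0
G(4) = mex{} = 0
G(5) = mex{0} = 1
G(6) = mex{0,0} = 1
G(7) = mex{0,0,0} = 1
G(8) = mex{0,0,0} = 1
G(9) = mex{0,0,0} = 1
G(10) = mex{1,0,0} = 2
G(11) = mex{1,1,0} = 2
G(12) = mex{1,1,1} = 0
G(13) = mex{1,1,1} = 0
G(14) = mex{1,1,1} = 0
G(15) = mex{2,1,1} = 0
G(16) = mex{2,2,1} = 0
G(17) = mex{0,2,2} = 1
G(18) = mex{0,0,2} = 1
G(19) = mex{0,0,0} = 1
G(20) = mex{0,0,0} = 1
G(21) = mex{0,0,0} = 1
G(22) = mex{1,0,0} = 2
G(23) = mex{1,1,0} = 2
G(24) = mex{1,1,1} = 0
G(25) = mex{1,1,1} = 0
G(n+12) = G(n) holds for n = 0,…,6 (a full window of length max(S) = 7), so the sequence is purely periodic with period 12.

12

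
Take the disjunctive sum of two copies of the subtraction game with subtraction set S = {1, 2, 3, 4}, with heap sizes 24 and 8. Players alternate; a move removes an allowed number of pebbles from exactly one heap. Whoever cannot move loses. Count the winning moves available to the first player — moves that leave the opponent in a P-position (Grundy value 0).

All heaps use S = {1, 2, 3, 4}:
n :  0  1  2  3  4  5  6  7  8  9 10 11 12 13 14 15 16 17 18 19 20 21 22 23 24
G :  0  1  2  3  4  0  1  2  3  4  0  1  2  3  4  0  1  2  3  4  0  1  2  3  4
Heap A: G(24) = 4.
Heap B: G(8) = 3.
Combined Grundy value = 4 ⊕ 3 = 7.
A winning move leaves total XOR = 0, i.e. changes one component's Grundy value g to g ⊕ X where X is the current total.
Heap A: need g' = 4⊕7 = 3. Options: 24−1→G=3, 24−2→G=2, 24−3→G=1, 24−4→G=0. Hits: 1.
Heap B: need g' = 3⊕7 = 4. Options: 8−1→G=2, 8−2→G=1, 8−3→G=0, 8−4→G=4. Hits: 1.

2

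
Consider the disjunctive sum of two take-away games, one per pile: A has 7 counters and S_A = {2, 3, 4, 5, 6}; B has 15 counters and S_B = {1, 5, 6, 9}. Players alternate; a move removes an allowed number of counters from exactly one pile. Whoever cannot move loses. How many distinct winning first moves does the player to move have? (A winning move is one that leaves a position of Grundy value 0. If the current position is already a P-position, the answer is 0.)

Pile A, S = {2, 3, 4, 5, 6}:
G(0) = 0
G(1) = mex{} = 0
G(2) = mex{0} = 1
G(3) = mex{0,0} = 1
G(4) = mex{1,0,0} = 2
G(5) = mex{1,1,0,0} = 2
G(6) = mex{2,1,1,0,0} = 3
G(7) = mex{2,2,1,1,0} = 3
G_A(7) = 3.
Pile B, S = {1, 5, 6, 9}:
n :  0  1  2  3  4  5  6  7  8  9 10 11 12 13 14 15
G :  0  1  0  1  0  1  2  3  2  3  2  3  0  1  0  1
G_B(15) = 1.
Combined Grundy value = 3 ⊕ 1 = 2.
A winning move leaves total XOR = 0, i.e. changes one component's Grundy value g to g ⊕ X where X is the current total.
Pile A: need g' = 3⊕2 = 1. Options: 7−2→G=2, 7−3→G=2, 7−4→G=1, 7−5→G=1, 7−6→G=0. Hits: 2.
Pile B: need g' = 1⊕2 = 3. Options: 15−1→G=0, 15−5→G=2, 15−6→G=3, 15−9→G=2. Hits: 1.

3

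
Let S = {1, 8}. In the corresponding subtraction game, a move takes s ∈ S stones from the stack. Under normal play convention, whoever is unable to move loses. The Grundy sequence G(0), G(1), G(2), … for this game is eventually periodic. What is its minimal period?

G(0) = 0
G(1) = mex{0} = 1
G(2) = mex{1} = 0
G(3) = mex{0} = 1
G(4) = mex{1} = 0
G(5) = mex{0} = 1
G(6) = mex{1} = 0
G(7) = mex{0} = 1
G(8) = mex{1,0} = 2
G(9) = mex{2,1} = 0
G(10) = mex{0,0} = 1
G(11) = mex{1,1} = 0
G(12) = mex{0,0} = 1
G(13) = mex{1,1} = 0
G(14) = mex{0,0} = 1
G(15) = mex{1,1} = 0
G(16) = mex{0,2} = 1
G(17) = mex{1,0} = 2
G(18) = mex{2,1} = 0
G(19) = mex{0,0} = 1
G(n+9) = G(n) holds for n = 0,…,7 (a full window of length max(S) = 8), so the sequence is purely periodic with period 9.

9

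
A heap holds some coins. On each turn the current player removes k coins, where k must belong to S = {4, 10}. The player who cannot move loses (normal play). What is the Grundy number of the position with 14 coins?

0

n :  0  1  2  3  4  5  6  7  8  9 10 11 12 13 14
G :  0  0  0  0  1  1  1  1  0  0  2  2  1  1  0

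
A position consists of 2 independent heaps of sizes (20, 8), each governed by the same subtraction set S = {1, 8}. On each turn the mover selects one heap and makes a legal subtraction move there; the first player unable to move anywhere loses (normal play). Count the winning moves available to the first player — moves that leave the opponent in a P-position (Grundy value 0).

All heaps use S = {1, 8}:
G(0) = 0
G(1) = mex{0} = 1
G(2) = mex{1} = 0
G(3) = mex{0} = 1
G(4) = mex{1} = 0
G(5) = mex{0} = 1
G(6) = mex{1} = 0
G(7) = mex{0} = 1
G(8) = mex{1,0} = 2
G(9) = mex{2,1} = 0
G(10) = mex{0,0} = 1
G(11) = mex{1,1} = 0
G(12) = mex{0,0} = 1
G(13) = mex{1,1} = 0
G(14) = mex{0,0} = 1
G(15) = mex{1,1} = 0
G(16) = mex{0,2} = 1
G(17) = mex{1,0} = 2
G(18) = mex{2,1} = 0
G(19) = mex{0,0} = 1
G(20) = mex{1,1} = 0
Heap A: G(20) = 0.
Heap B: G(8) = 2.
Combined Grundy value = 0 ⊕ 2 = 2.
A winning move leaves total XOR = 0, i.e. changes one component's Grundy value g to g ⊕ X where X is the current total.
Heap A: need g' = 0⊕2 = 2. Options: 20−1→G=1, 20−8→G=1. Hits: 0.
Heap B: need g' = 2⊕2 = 0. Options: 8−1→G=1, 8−8→G=0. Hits: 1.

1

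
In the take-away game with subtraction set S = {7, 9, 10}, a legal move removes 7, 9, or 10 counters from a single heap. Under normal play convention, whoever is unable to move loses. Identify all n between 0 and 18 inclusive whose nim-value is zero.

0, 1, 2, 3, 4, 5, 6, 17, 18

G(0) = 0
G(1) = mex{} = 0
G(2) = mex{} = 0
G(3) = mex{} = 0
G(4) = mex{} = 0
G(5) = mex{} = 0
G(6) = mex{} = 0
G(7) = mex{0} = 1
G(8) = mex{0} = 1
G(9) = mex{0,0} = 1
G(10) = mex{0,0,0} = 1
G(11) = mex{0,0,0} = 1
G(12) = mex{0,0,0} = 1
G(13) = mex{0,0,0} = 1
G(14) = mex{1,0,0} = 2
G(15) = mex{1,0,0} = 2
G(16) = mex{1,1,0} = 2
G(17) = mex{1,1,1} = 0
G(18) = mex{1,1,1} = 0
P-positions are exactly the n with G(n) = 0.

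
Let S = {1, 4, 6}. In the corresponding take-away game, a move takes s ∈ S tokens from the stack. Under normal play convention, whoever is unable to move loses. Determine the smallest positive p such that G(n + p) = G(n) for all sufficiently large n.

5

n :  0  1  2  3  4  5  6  7  8  9 10 11 12 13 14
G :  0  1  0  1  2  0  1  0  1  2  0  1  0  1  2
G(n+5) = G(n) holds for n = 0,…,5 (a full window of length max(S) = 6), so the sequence is purely periodic with period 5.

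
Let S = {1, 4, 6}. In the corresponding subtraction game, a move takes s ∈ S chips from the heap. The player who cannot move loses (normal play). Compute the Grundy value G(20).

0

n :  0  1  2  3  4  5  6  7  8  9 10 11 12 13 14 15 16 17 18 19 20
G :  0  1  0  1  2  0  1  0  1  2  0  1  0  1  2  0  1  0  1  2  0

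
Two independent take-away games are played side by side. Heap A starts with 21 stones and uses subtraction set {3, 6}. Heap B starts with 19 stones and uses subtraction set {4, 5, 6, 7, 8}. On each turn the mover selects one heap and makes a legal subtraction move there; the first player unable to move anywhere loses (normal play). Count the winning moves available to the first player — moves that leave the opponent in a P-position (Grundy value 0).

Heap A, S = {3, 6}:
G(0) = 0
G(1) = mex{} = 0
G(2) = mex{} = 0
G(3) = mex{0} = 1
G(4) = mex{0} = 1
G(5) = mex{0} = 1
G(6) = mex{1,0} = 2
G(7) = mex{1,0} = 2
G(8) = mex{1,0} = 2
G(9) = mex{2,1} = 0
G(10) = mex{2,1} = 0
G(11) = mex{2,1} = 0
G(12) = mex{0,2} = 1
G(13) = mex{0,2} = 1
G(14) = mex{0,2} = 1
G(15) = mex{1,0} = 2
G(16) = mex{1,0} = 2
G(17) = mex{1,0} = 2
G(18) = mex{2,1} = 0
G(19) = mex{2,1} = 0
G(20) = mex{2,1} = 0
G(21) = mex{0,2} = 1
G_A(21) = 1.
Heap B, S = {4, 5, 6, 7, 8}:
n :  0  1  2  3  4  5  6  7  8  9 10 11 12 13 14 15 16 17 18 19
G :  0  0  0  0  1  1  1  1  2  2  2  2  0  0  0  0  1  1  1  1
G_B(19) = 1.
Combined Grundy value = 1 ⊕ 1 = 0.
A winning move leaves total XOR = 0, i.e. changes one component's Grundy value g to g ⊕ X where X is the current total.
Heap A: target g' = 1⊕0 = 1, but every legal move changes the Grundy value (mex property), so 0 moves.
Heap B: target g' = 1⊕0 = 1, but every legal move changes the Grundy value (mex property), so 0 moves.

0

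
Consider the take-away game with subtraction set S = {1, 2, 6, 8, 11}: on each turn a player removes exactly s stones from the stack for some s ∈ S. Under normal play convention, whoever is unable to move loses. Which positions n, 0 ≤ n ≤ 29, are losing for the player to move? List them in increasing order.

G(0) = 0
G(1) = mex{0} = 1
G(2) = mex{1,0} = 2
G(3) = mex{2,1} = 0
G(4) = mex{0,2} = 1
G(5) = mex{1,0} = 2
G(6) = mex{2,1,0} = 3
G(7) = mex{3,2,1} = 0
G(8) = mex{0,3,2,0} = 1
G(9) = mex{1,0,0,1} = 2
G(10) = mex{2,1,1,2} = 0
G(11) = mex{0,2,2,0,0} = 1
G(12) = mex{1,0,3,1,1} = 2
G(13) = mex{2,1,0,2,2} = 3
G(14) = mex{3,2,1,3,0} = 4
G(15) = mex{4,3,2,0,1} = 5
G(16) = mex{5,4,0,1,2} = 3
G(17) = mex{3,5,1,2,3} = 0
G(18) = mex{0,3,2,0,0} = 1
G(19) = mex{1,0,3,1,1} = 2
G(20) = mex{2,1,4,2,2} = 0
G(21) = mex{0,2,5,3,0} = 1
G(22) = mex{1,0,3,4,1} = 2
G(23) = mex{2,1,0,5,2} = 3
G(24) = mex{3,2,1,3,3} = 0
G(25) = mex{0,3,2,0,4} = 1
G(26) = mex{1,0,0,1,5} = 2
G(27) = mex{2,1,1,2,3} = 0
G(28) = mex{0,2,2,0,0} = 1
G(29) = mex{1,0,3,1,1} = 2
P-positions are exactly the n with G(n) = 0.

0, 3, 7, 10, 17, 20, 24, 27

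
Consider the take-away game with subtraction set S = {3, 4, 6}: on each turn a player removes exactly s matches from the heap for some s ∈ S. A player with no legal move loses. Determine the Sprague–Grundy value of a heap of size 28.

0

n :  0  1  2  3  4  5  6  7  8  9 10 11 12 13 14 15 16 17 18 19 20 21 22 23 24 25 26 27 28
G :  0  0  0  1  1  1  2  2  2  0  0  0  1  1  1  2  2  2  0  0  0  1  1  1  2  2  2  0  0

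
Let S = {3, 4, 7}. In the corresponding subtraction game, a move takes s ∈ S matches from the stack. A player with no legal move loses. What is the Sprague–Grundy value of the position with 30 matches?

0

n :  0  1  2  3  4  5  6  7  8  9 10 11 12 13 14 15 16 17 18 19 20 21 22 23 24 25 26 27 28 29 30
G :  0  0  0  1  1  1  2  2  2  3  0  0  0  1  1  1  2  2  2  3  0  0  0  1  1  1  2  2  2  3  0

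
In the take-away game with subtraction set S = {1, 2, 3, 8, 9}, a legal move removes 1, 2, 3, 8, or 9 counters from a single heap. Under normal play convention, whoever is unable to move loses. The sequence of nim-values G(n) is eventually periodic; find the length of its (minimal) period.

10

G(0) = 0
G(1) = mex{0} = 1
G(2) = mex{1,0} = 2
G(3) = mex{2,1,0} = 3
G(4) = mex{3,2,1} = 0
G(5) = mex{0,3,2} = 1
G(6) = mex{1,0,3} = 2
G(7) = mex{2,1,0} = 3
G(8) = mex{3,2,1,0} = 4
G(9) = mex{4,3,2,1,0} = 5
G(10) = mex{5,4,3,2,1} = 0
G(11) = mex{0,5,4,3,2} = 1
G(12) = mex{1,0,5,0,3} = 2
G(13) = mex{2,1,0,1,0} = 3
G(14) = mex{3,2,1,2,1} = 0
G(15) = mex{0,3,2,3,2} = 1
G(16) = mex{1,0,3,4,3} = 2
G(17) = mex{2,1,0,5,4} = 3
G(18) = mex{3,2,1,0,5} = 4
G(19) = mex{4,3,2,1,0} = 5
G(20) = mex{5,4,3,2,1} = 0
G(21) = mex{0,5,4,3,2} = 1
G(n+10) = G(n) holds for n = 0,…,8 (a full window of length max(S) = 9), so the sequence is purely periodic with period 10.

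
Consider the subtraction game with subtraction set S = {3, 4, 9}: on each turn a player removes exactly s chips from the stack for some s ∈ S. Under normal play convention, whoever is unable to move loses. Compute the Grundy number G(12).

n :  0  1  2  3  4  5  6  7  8  9 10 11 12
G :  0  0  0  1  1  1  2  0  0  3  1  1  2

2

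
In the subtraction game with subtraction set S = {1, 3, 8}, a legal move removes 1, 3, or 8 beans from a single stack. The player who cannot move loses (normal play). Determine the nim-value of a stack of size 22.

0

n :  0  1  2  3  4  5  6  7  8  9 10 11 12 13 14 15 16 17 18 19 20 21 22
G :  0  1  0  1  0  1  0  1  2  3  2  0  1  0  1  0  1  0  1  2  3  2  0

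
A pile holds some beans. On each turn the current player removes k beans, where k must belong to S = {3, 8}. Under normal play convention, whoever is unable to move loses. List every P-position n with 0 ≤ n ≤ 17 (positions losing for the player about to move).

G(0) = 0
G(1) = mex{} = 0
G(2) = mex{} = 0
G(3) = mex{0} = 1
G(4) = mex{0} = 1
G(5) = mex{0} = 1
G(6) = mex{1} = 0
G(7) = mex{1} = 0
G(8) = mex{1,0} = 2
G(9) = mex{0,0} = 1
G(10) = mex{0,0} = 1
G(11) = mex{2,1} = 0
G(12) = mex{1,1} = 0
G(13) = mex{1,1} = 0
G(14) = mex{0,0} = 1
G(15) = mex{0,0} = 1
G(16) = mex{0,2} = 1
G(17) = mex{1,1} = 0
P-positions are exactly the n with G(n) = 0.

0, 1, 2, 6, 7, 11, 12, 13, 17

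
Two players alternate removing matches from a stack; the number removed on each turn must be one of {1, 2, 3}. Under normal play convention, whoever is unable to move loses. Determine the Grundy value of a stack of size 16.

0

G(0) = 0
G(1) = mex{0} = 1
G(2) = mex{1,0} = 2
G(3) = mex{2,1,0} = 3
G(4) = mex{3,2,1} = 0
G(5) = mex{0,3,2} = 1
G(6) = mex{1,0,3} = 2
G(7) = mex{2,1,0} = 3
G(8) = mex{3,2,1} = 0
G(9) = mex{0,3,2} = 1
G(10) = mex{1,0,3} = 2
G(11) = mex{2,1,0} = 3
G(12) = mex{3,2,1} = 0
G(13) = mex{0,3,2} = 1
G(14) = mex{1,0,3} = 2
G(15) = mex{2,1,0} = 3
G(16) = mex{3,2,1} = 0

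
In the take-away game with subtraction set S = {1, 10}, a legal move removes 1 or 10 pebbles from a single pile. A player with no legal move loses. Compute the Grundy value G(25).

n :  0  1  2  3  4  5  6  7  8  9 10 11 12 13 14 15 16 17 18 19 20 21 22 23 24 25
G :  0  1  0  1  0  1  0  1  0  1  2  0  1  0  1  0  1  0  1  0  1  2  0  1  0  1

1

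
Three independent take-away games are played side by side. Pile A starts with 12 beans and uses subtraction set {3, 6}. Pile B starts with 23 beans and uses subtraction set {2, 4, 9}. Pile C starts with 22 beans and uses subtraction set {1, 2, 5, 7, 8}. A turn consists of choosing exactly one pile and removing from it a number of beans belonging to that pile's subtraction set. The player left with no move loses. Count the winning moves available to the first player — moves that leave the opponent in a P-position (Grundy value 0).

1

Pile A, S = {3, 6}:
n :  0  1  2  3  4  5  6  7  8  9 10 11 12
G :  0  0  0  1  1  1  2  2  2  0  0  0  1
G_A(12) = 1.
Pile B, S = {2, 4, 9}:
n :  0  1  2  3  4  5  6  7  8  9 10 11 12 13 14 15 16 17 18 19 20 21 22 23
G :  0  0  1  1  2  2  0  0  1  1  2  2  0  0  1  1  2  2  0  0  1  1  2  2
G_B(23) = 2.
Pile C, S = {1, 2, 5, 7, 8}:
n :  0  1  2  3  4  5  6  7  8  9 10 11 12 13 14 15 16 17 18 19 20 21 22
G :  0  1  2  0  1  2  0  1  2  0  1  2  0  1  2  0  1  2  0  1  2  0  1
G_C(22) = 1.
Combined Grundy value = 1 ⊕ 2 ⊕ 1 = 2.
A winning move leaves total XOR = 0, i.e. changes one component's Grundy value g to g ⊕ X where X is the current total.
Pile A: need g' = 1⊕2 = 3. Options: 12−3→G=0, 12−6→G=2. Hits: 0.
Pile B: need g' = 2⊕2 = 0. Options: 23−2→G=1, 23−4→G=0, 23−9→G=1. Hits: 1.
Pile C: need g' = 1⊕2 = 3. Options: 22−1→G=0, 22−2→G=2, 22−5→G=2, 22−7→G=0, 22−8→G=2. Hits: 0.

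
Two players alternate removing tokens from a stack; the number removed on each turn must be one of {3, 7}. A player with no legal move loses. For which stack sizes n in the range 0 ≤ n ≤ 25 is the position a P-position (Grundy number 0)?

G(0) = 0
G(1) = mex{} = 0
G(2) = mex{} = 0
G(3) = mex{0} = 1
G(4) = mex{0} = 1
G(5) = mex{0} = 1
G(6) = mex{1} = 0
G(7) = mex{1,0} = 2
G(8) = mex{1,0} = 2
G(9) = mex{0,0} = 1
G(10) = mex{2,1} = 0
G(11) = mex{2,1} = 0
G(12) = mex{1,1} = 0
G(13) = mex{0,0} = 1
G(14) = mex{0,2} = 1
G(15) = mex{0,2} = 1
G(16) = mex{1,1} = 0
G(17) = mex{1,0} = 2
G(18) = mex{1,0} = 2
G(19) = mex{0,0} = 1
G(20) = mex{2,1} = 0
G(21) = mex{2,1} = 0
G(22) = mex{1,1} = 0
G(23) = mex{0,0} = 1
G(24) = mex{0,2} = 1
G(25) = mex{0,2} = 1
P-positions are exactly the n with G(n) = 0.

0, 1, 2, 6, 10, 11, 12, 16, 20, 21, 22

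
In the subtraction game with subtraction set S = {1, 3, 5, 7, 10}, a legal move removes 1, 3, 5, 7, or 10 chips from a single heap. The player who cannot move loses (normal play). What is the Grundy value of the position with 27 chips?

2

n :  0  1  2  3  4  5  6  7  8  9 10 11 12 13 14 15 16 17 18 19 20 21 22 23 24 25 26 27
G :  0  1  0  1  0  1  0  1  0  1  2  3  2  3  2  3  2  0  1  0  1  0  1  0  1  0  1  2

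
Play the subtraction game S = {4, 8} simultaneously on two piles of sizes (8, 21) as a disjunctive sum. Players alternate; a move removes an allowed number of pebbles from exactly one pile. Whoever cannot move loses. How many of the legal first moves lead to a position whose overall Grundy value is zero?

0

All piles use S = {4, 8}:
G(0) = 0
G(1) = mex{} = 0
G(2) = mex{} = 0
G(3) = mex{} = 0
G(4) = mex{0} = 1
G(5) = mex{0} = 1
G(6) = mex{0} = 1
G(7) = mex{0} = 1
G(8) = mex{1,0} = 2
G(9) = mex{1,0} = 2
G(10) = mex{1,0} = 2
G(11) = mex{1,0} = 2
G(12) = mex{2,1} = 0
G(13) = mex{2,1} = 0
G(14) = mex{2,1} = 0
G(15) = mex{2,1} = 0
G(16) = mex{0,2} = 1
G(17) = mex{0,2} = 1
G(18) = mex{0,2} = 1
G(19) = mex{0,2} = 1
G(20) = mex{1,0} = 2
G(21) = mex{1,0} = 2
Pile A: G(8) = 2.
Pile B: G(21) = 2.
Combined Grundy value = 2 ⊕ 2 = 0.
A winning move leaves total XOR = 0, i.e. changes one component's Grundy value g to g ⊕ X where X is the current total.
Pile A: target g' = 2⊕0 = 2, but every legal move changes the Grundy value (mex property), so 0 moves.
Pile B: target g' = 2⊕0 = 2, but every legal move changes the Grundy value (mex property), so 0 moves.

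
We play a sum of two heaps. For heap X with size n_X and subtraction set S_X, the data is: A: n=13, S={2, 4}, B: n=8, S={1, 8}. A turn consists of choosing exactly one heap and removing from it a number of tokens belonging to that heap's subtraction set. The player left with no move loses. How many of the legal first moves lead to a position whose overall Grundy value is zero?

Heap A, S = {2, 4}:
G(0) = 0
G(1) = mex{} = 0
G(2) = mex{0} = 1
G(3) = mex{0} = 1
G(4) = mex{1,0} = 2
G(5) = mex{1,0} = 2
G(6) = mex{2,1} = 0
G(7) = mex{2,1} = 0
G(8) = mex{0,2} = 1
G(9) = mex{0,2} = 1
G(10) = mex{1,0} = 2
G(11) = mex{1,0} = 2
G(12) = mex{2,1} = 0
G(13) = mex{2,1} = 0
G_A(13) = 0.
Heap B, S = {1, 8}:
G(0) = 0
G(1) = mex{0} = 1
G(2) = mex{1} = 0
G(3) = mex{0} = 1
G(4) = mex{1} = 0
G(5) = mex{0} = 1
G(6) = mex{1} = 0
G(7) = mex{0} = 1
G(8) = mex{1,0} = 2
G_B(8) = 2.
Combined Grundy value = 0 ⊕ 2 = 2.
A winning move leaves total XOR = 0, i.e. changes one component's Grundy value g to g ⊕ X where X is the current total.
Heap A: need g' = 0⊕2 = 2. Options: 13−2→G=2, 13−4→G=1. Hits: 1.
Heap B: need g' = 2⊕2 = 0. Options: 8−1→G=1, 8−8→G=0. Hits: 1.

2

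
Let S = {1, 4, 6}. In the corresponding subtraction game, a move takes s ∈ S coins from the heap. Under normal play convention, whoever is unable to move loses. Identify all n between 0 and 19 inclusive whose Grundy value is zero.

G(0) = 0
G(1) = mex{0} = 1
G(2) = mex{1} = 0
G(3) = mex{0} = 1
G(4) = mex{1,0} = 2
G(5) = mex{2,1} = 0
G(6) = mex{0,0,0} = 1
G(7) = mex{1,1,1} = 0
G(8) = mex{0,2,0} = 1
G(9) = mex{1,0,1} = 2
G(10) = mex{2,1,2} = 0
G(11) = mex{0,0,0} = 1
G(12) = mex{1,1,1} = 0
G(13) = mex{0,2,0} = 1
G(14) = mex{1,0,1} = 2
G(15) = mex{2,1,2} = 0
G(16) = mex{0,0,0} = 1
G(17) = mex{1,1,1} = 0
G(18) = mex{0,2,0} = 1
G(19) = mex{1,0,1} = 2
P-positions are exactly the n with G(n) = 0.

0, 2, 5, 7, 10, 12, 15, 17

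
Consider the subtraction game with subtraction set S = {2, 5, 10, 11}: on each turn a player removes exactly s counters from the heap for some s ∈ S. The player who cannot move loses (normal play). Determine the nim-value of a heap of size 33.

3

n :  0  1  2  3  4  5  6  7  8  9 10 11 12 13 14 15 16 17 18 19 20 21 22 23 24 25 26 27 28 29 30 31 32 33
G :  0  0  1  1  0  2  1  0  0  1  1  2  2  3  3  4  0  3  1  2  0  3  1  0  0  1  1  2  2  3  3  2  0  3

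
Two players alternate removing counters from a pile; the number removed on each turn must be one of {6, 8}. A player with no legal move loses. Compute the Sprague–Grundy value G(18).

G(0) = 0
G(1) = mex{} = 0
G(2) = mex{} = 0
G(3) = mex{} = 0
G(4) = mex{} = 0
G(5) = mex{} = 0
G(6) = mex{0} = 1
G(7) = mex{0} = 1
G(8) = mex{0,0} = 1
G(9) = mex{0,0} = 1
G(10) = mex{0,0} = 1
G(11) = mex{0,0} = 1
G(12) = mex{1,0} = 2
G(13) = mex{1,0} = 2
G(14) = mex{1,1} = 0
G(15) = mex{1,1} = 0
G(16) = mex{1,1} = 0
G(17) = mex{1,1} = 0
G(18) = mex{2,1} = 0

0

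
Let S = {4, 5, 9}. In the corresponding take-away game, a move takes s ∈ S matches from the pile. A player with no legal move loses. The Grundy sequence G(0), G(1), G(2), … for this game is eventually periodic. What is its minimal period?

n :  0  1  2  3  4  5  6  7  8  9 10 11 12 13 14 15 16 17 18 19 20 21 22 23 24 25 26 27
G :  0  0  0  0  1  1  1  1  2  2  2  2  3  0  0  0  0  1  1  1  1  2  2  2  2  3  0  0
G(n+13) = G(n) holds for n = 0,…,8 (a full window of length max(S) = 9), so the sequence is purely periodic with period 13.

13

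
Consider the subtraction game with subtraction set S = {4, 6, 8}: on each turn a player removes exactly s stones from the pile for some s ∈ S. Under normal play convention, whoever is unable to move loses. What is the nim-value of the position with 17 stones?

G(0) = 0
G(1) = mex{} = 0
G(2) = mex{} = 0
G(3) = mex{} = 0
G(4) = mex{0} = 1
G(5) = mex{0} = 1
G(6) = mex{0,0} = 1
G(7) = mex{0,0} = 1
G(8) = mex{1,0,0} = 2
G(9) = mex{1,0,0} = 2
G(10) = mex{1,1,0} = 2
G(11) = mex{1,1,0} = 2
G(12) = mex{2,1,1} = 0
G(13) = mex{2,1,1} = 0
G(14) = mex{2,2,1} = 0
G(15) = mex{2,2,1} = 0
G(16) = mex{0,2,2} = 1
G(17) = mex{0,2,2} = 1

1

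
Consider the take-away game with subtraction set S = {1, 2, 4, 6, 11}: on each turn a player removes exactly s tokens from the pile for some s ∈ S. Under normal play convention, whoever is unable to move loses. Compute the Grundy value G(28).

2

n :  0  1  2  3  4  5  6  7  8  9 10 11 12 13 14 15 16 17 18 19 20 21 22 23 24 25 26 27 28
G :  0  1  2  0  1  2  3  4  0  1  2  3  4  0  1  2  0  1  2  3  4  0  1  2  3  4  0  1  2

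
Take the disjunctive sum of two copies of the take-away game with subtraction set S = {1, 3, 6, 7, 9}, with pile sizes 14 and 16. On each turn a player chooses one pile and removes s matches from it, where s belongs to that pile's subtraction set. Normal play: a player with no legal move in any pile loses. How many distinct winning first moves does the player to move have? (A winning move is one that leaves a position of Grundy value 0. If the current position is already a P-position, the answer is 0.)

All piles use S = {1, 3, 6, 7, 9}:
G(0) = 0
G(1) = mex{0} = 1
G(2) = mex{1} = 0
G(3) = mex{0,0} = 1
G(4) = mex{1,1} = 0
G(5) = mex{0,0} = 1
G(6) = mex{1,1,0} = 2
G(7) = mex{2,0,1,0} = 3
G(8) = mex{3,1,0,1} = 2
G(9) = mex{2,2,1,0,0} = 3
G(10) = mex{3,3,0,1,1} = 2
G(11) = mex{2,2,1,0,0} = 3
G(12) = mex{3,3,2,1,1} = 0
G(13) = mex{0,2,3,2,0} = 1
G(14) = mex{1,3,2,3,1} = 0
G(15) = mex{0,0,3,2,2} = 1
G(16) = mex{1,1,2,3,3} = 0
Pile A: G(14) = 0.
Pile B: G(16) = 0.
Combined Grundy value = 0 ⊕ 0 = 0.
A winning move leaves total XOR = 0, i.e. changes one component's Grundy value g to g ⊕ X where X is the current total.
Pile A: target g' = 0⊕0 = 0, but every legal move changes the Grundy value (mex property), so 0 moves.
Pile B: target g' = 0⊕0 = 0, but every legal move changes the Grundy value (mex property), so 0 moves.

0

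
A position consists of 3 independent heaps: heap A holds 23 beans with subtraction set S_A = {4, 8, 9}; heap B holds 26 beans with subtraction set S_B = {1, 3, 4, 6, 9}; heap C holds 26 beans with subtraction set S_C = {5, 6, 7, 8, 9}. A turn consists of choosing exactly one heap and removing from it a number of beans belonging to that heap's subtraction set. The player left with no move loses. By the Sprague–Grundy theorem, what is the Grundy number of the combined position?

Heap A, S = {4, 8, 9}:
G(0) = 0
G(1) = mex{} = 0
G(2) = mex{} = 0
G(3) = mex{} = 0
G(4) = mex{0} = 1
G(5) = mex{0} = 1
G(6) = mex{0} = 1
G(7) = mex{0} = 1
G(8) = mex{1,0} = 2
G(9) = mex{1,0,0} = 2
G(10) = mex{1,0,0} = 2
G(11) = mex{1,0,0} = 2
G(12) = mex{2,1,0} = 3
G(13) = mex{2,1,1} = 0
G(14) = mex{2,1,1} = 0
G(15) = mex{2,1,1} = 0
G(16) = mex{3,2,1} = 0
G(17) = mex{0,2,2} = 1
G(18) = mex{0,2,2} = 1
G(19) = mex{0,2,2} = 1
G(20) = mex{0,3,2} = 1
G(21) = mex{1,0,3} = 2
G(22) = mex{1,0,0} = 2
G(23) = mex{1,0,0} = 2
G_A(23) = 2.
Heap B, S = {1, 3, 4, 6, 9}:
n :  0  1  2  3  4  5  6  7  8  9 10 11 12 13 14 15 16 17 18 19 20 21 22 23 24 25 26
G :  0  1  0  1  2  3  2  0  1  4  3  2  0  1  0  1  2  3  2  0  1  4  3  2  0  1  0
G_B(26) = 0.
Heap C, S = {5, 6, 7, 8, 9}:
G(0) = 0
G(1) = mex{} = 0
G(2) = mex{} = 0
G(3) = mex{} = 0
G(4) = mex{} = 0
G(5) = mex{0} = 1
G(6) = mex{0,0} = 1
G(7) = mex{0,0,0} = 1
G(8) = mex{0,0,0,0} = 1
G(9) = mex{0,0,0,0,0} = 1
G(10) = mex{1,0,0,0,0} = 2
G(11) = mex{1,1,0,0,0} = 2
G(12) = mex{1,1,1,0,0} = 2
G(13) = mex{1,1,1,1,0} = 2
G(14) = mex{1,1,1,1,1} = 0
G(15) = mex{2,1,1,1,1} = 0
G(16) = mex{2,2,1,1,1} = 0
G(17) = mex{2,2,2,1,1} = 0
G(18) = mex{2,2,2,2,1} = 0
G(19) = mex{0,2,2,2,2} = 1
G(20) = mex{0,0,2,2,2} = 1
G(21) = mex{0,0,0,2,2} = 1
G(22) = mex{0,0,0,0,2} = 1
G(23) = mex{0,0,0,0,0} = 1
G(24) = mex{1,0,0,0,0} = 2
G(25) = mex{1,1,0,0,0} = 2
G(26) = mex{1,1,1,0,0} = 2
G_C(26) = 2.
Combined Grundy value = 2 ⊕ 0 ⊕ 2 = 0.

0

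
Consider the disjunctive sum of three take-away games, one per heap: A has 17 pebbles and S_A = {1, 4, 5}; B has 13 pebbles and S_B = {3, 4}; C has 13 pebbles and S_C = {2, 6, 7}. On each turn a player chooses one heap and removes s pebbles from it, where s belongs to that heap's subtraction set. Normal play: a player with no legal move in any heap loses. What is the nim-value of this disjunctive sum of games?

3

Heap A, S = {1, 4, 5}:
G(0) = 0
G(1) = mex{0} = 1
G(2) = mex{1} = 0
G(3) = mex{0} = 1
G(4) = mex{1,0} = 2
G(5) = mex{2,1,0} = 3
G(6) = mex{3,0,1} = 2
G(7) = mex{2,1,0} = 3
G(8) = mex{3,2,1} = 0
G(9) = mex{0,3,2} = 1
G(10) = mex{1,2,3} = 0
G(11) = mex{0,3,2} = 1
G(12) = mex{1,0,3} = 2
G(13) = mex{2,1,0} = 3
G(14) = mex{3,0,1} = 2
G(15) = mex{2,1,0} = 3
G(16) = mex{3,2,1} = 0
G(17) = mex{0,3,2} = 1
G_A(17) = 1.
Heap B, S = {3, 4}:
G(0) = 0
G(1) = mex{} = 0
G(2) = mex{} = 0
G(3) = mex{0} = 1
G(4) = mex{0,0} = 1
G(5) = mex{0,0} = 1
G(6) = mex{1,0} = 2
G(7) = mex{1,1} = 0
G(8) = mex{1,1} = 0
G(9) = mex{2,1} = 0
G(10) = mex{0,2} = 1
G(11) = mex{0,0} = 1
G(12) = mex{0,0} = 1
G(13) = mex{1,0} = 2
G_B(13) = 2.
Heap C, S = {2, 6, 7}:
n :  0  1  2  3  4  5  6  7  8  9 10 11 12 13
G :  0  0  1  1  0  0  1  1  2  0  3  1  2  0
G_C(13) = 0.
Combined Grundy value = 1 ⊕ 2 ⊕ 0 = 3.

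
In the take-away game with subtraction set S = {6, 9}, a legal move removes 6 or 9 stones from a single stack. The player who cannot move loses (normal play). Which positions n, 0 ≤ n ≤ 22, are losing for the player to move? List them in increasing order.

n :  0  1  2  3  4  5  6  7  8  9 10 11 12 13 14 15 16 17 18 19 20 21 22
G :  0  0  0  0  0  0  1  1  1  1  1  1  2  2  2  0  0  0  0  0  0  1  1
P-positions are exactly the n with G(n) = 0.

0, 1, 2, 3, 4, 5, 15, 16, 17, 18, 19, 20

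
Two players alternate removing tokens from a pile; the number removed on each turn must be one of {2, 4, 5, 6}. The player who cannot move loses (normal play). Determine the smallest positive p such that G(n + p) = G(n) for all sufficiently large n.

8

G(0) = 0
G(1) = mex{} = 0
G(2) = mex{0} = 1
G(3) = mex{0} = 1
G(4) = mex{1,0} = 2
G(5) = mex{1,0,0} = 2
G(6) = mex{2,1,0,0} = 3
G(7) = mex{2,1,1,0} = 3
G(8) = mex{3,2,1,1} = 0
G(9) = mex{3,2,2,1} = 0
G(10) = mex{0,3,2,2} = 1
G(11) = mex{0,3,3,2} = 1
G(12) = mex{1,0,3,3} = 2
G(13) = mex{1,0,0,3} = 2
G(14) = mex{2,1,0,0} = 3
G(15) = mex{2,1,1,0} = 3
G(16) = mex{3,2,1,1} = 0
G(17) = mex{3,2,2,1} = 0
G(n+8) = G(n) holds for n = 0,…,5 (a full window of length max(S) = 6), so the sequence is purely periodic with period 8.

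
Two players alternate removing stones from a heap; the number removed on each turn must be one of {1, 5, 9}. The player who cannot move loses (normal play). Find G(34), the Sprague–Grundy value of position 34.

0

G(0) = 0
G(1) = mex{0} = 1
G(2) = mex{1} = 0
G(3) = mex{0} = 1
G(4) = mex{1} = 0
G(5) = mex{0,0} = 1
G(6) = mex{1,1} = 0
G(7) = mex{0,0} = 1
G(8) = mex{1,1} = 0
G(9) = mex{0,0,0} = 1
G(10) = mex{1,1,1} = 0
G(11) = mex{0,0,0} = 1
G(12) = mex{1,1,1} = 0
G(13) = mex{0,0,0} = 1
G(14) = mex{1,1,1} = 0
G(15) = mex{0,0,0} = 1
G(16) = mex{1,1,1} = 0
G(17) = mex{0,0,0} = 1
G(18) = mex{1,1,1} = 0
G(19) = mex{0,0,0} = 1
G(20) = mex{1,1,1} = 0
G(21) = mex{0,0,0} = 1
G(22) = mex{1,1,1} = 0
G(23) = mex{0,0,0} = 1
G(24) = mex{1,1,1} = 0
G(25) = mex{0,0,0} = 1
G(26) = mex{1,1,1} = 0
G(27) = mex{0,0,0} = 1
G(28) = mex{1,1,1} = 0
G(29) = mex{0,0,0} = 1
G(30) = mex{1,1,1} = 0
G(31) = mex{0,0,0} = 1
G(32) = mex{1,1,1} = 0
G(33) = mex{0,0,0} = 1
G(34) = mex{1,1,1} = 0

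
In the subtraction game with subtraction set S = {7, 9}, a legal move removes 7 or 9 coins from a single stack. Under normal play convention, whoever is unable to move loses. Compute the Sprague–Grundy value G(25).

1

G(0) = 0
G(1) = mex{} = 0
G(2) = mex{} = 0
G(3) = mex{} = 0
G(4) = mex{} = 0
G(5) = mex{} = 0
G(6) = mex{} = 0
G(7) = mex{0} = 1
G(8) = mex{0} = 1
G(9) = mex{0,0} = 1
G(10) = mex{0,0} = 1
G(11) = mex{0,0} = 1
G(12) = mex{0,0} = 1
G(13) = mex{0,0} = 1
G(14) = mex{1,0} = 2
G(15) = mex{1,0} = 2
G(16) = mex{1,1} = 0
G(17) = mex{1,1} = 0
G(18) = mex{1,1} = 0
G(19) = mex{1,1} = 0
G(20) = mex{1,1} = 0
G(21) = mex{2,1} = 0
G(22) = mex{2,1} = 0
G(23) = mex{0,2} = 1
G(24) = mex{0,2} = 1
G(25) = mex{0,0} = 1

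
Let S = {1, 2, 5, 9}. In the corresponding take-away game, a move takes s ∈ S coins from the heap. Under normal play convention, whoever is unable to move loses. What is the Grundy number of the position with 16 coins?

n :  0  1  2  3  4  5  6  7  8  9 10 11 12 13 14 15 16
G :  0  1  2  0  1  2  0  1  2  3  0  1  2  0  1  2  0

0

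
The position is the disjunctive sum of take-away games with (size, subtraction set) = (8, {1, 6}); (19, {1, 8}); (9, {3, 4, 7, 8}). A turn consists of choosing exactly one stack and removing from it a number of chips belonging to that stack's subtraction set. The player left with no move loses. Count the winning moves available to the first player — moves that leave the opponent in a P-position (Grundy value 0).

2

Stack A, S = {1, 6}:
n : 0 1 2 3 4 5 6 7 8
G : 0 1 0 1 0 1 2 0 1
G_A(8) = 1.
Stack B, S = {1, 8}:
n :  0  1  2  3  4  5  6  7  8  9 10 11 12 13 14 15 16 17 18 19
G :  0  1  0  1  0  1  0  1  2  0  1  0  1  0  1  0  1  2  0  1
G_B(19) = 1.
Stack C, S = {3, 4, 7, 8}:
n : 0 1 2 3 4 5 6 7 8 9
G : 0 0 0 1 1 1 2 2 2 3
G_C(9) = 3.
Combined Grundy value = 1 ⊕ 1 ⊕ 3 = 3.
A winning move leaves total XOR = 0, i.e. changes one component's Grundy value g to g ⊕ X where X is the current total.
Stack A: need g' = 1⊕3 = 2. Options: 8−1→G=0, 8−6→G=0. Hits: 0.
Stack B: need g' = 1⊕3 = 2. Options: 19−1→G=0, 19−8→G=0. Hits: 0.
Stack C: need g' = 3⊕3 = 0. Options: 9−3→G=2, 9−4→G=1, 9−7→G=0, 9−8→G=0. Hits: 2.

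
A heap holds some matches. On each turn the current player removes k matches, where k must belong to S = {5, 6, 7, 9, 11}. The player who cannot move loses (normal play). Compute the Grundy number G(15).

3

G(0) = 0
G(1) = mex{} = 0
G(2) = mex{} = 0
G(3) = mex{} = 0
G(4) = mex{} = 0
G(5) = mex{0} = 1
G(6) = mex{0,0} = 1
G(7) = mex{0,0,0} = 1
G(8) = mex{0,0,0} = 1
G(9) = mex{0,0,0,0} = 1
G(10) = mex{1,0,0,0} = 2
G(11) = mex{1,1,0,0,0} = 2
G(12) = mex{1,1,1,0,0} = 2
G(13) = mex{1,1,1,0,0} = 2
G(14) = mex{1,1,1,1,0} = 2
G(15) = mex{2,1,1,1,0} = 3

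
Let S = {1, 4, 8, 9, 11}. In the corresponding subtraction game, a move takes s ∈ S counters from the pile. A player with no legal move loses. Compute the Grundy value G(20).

G(0) = 0
G(1) = mex{0} = 1
G(2) = mex{1} = 0
G(3) = mex{0} = 1
G(4) = mex{1,0} = 2
G(5) = mex{2,1} = 0
G(6) = mex{0,0} = 1
G(7) = mex{1,1} = 0
G(8) = mex{0,2,0} = 1
G(9) = mex{1,0,1,0} = 2
G(10) = mex{2,1,0,1} = 3
G(11) = mex{3,0,1,0,0} = 2
G(12) = mex{2,1,2,1,1} = 0
G(13) = mex{0,2,0,2,0} = 1
G(14) = mex{1,3,1,0,1} = 2
G(15) = mex{2,2,0,1,2} = 3
G(16) = mex{3,0,1,0,0} = 2
G(17) = mex{2,1,2,1,1} = 0
G(18) = mex{0,2,3,2,0} = 1
G(19) = mex{1,3,2,3,1} = 0
G(20) = mex{0,2,0,2,2} = 1

1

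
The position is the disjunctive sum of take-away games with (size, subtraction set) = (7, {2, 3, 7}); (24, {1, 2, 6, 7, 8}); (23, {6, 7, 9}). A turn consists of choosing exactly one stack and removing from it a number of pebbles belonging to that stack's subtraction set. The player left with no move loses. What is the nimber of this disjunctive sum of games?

Stack A, S = {2, 3, 7}:
G(0) = 0
G(1) = mex{} = 0
G(2) = mex{0} = 1
G(3) = mex{0,0} = 1
G(4) = mex{1,0} = 2
G(5) = mex{1,1} = 0
G(6) = mex{2,1} = 0
G(7) = mex{0,2,0} = 1
G_A(7) = 1.
Stack B, S = {1, 2, 6, 7, 8}:
G(0) = 0
G(1) = mex{0} = 1
G(2) = mex{1,0} = 2
G(3) = mex{2,1} = 0
G(4) = mex{0,2} = 1
G(5) = mex{1,0} = 2
G(6) = mex{2,1,0} = 3
G(7) = mex{3,2,1,0} = 4
G(8) = mex{4,3,2,1,0} = 5
G(9) = mex{5,4,0,2,1} = 3
G(10) = mex{3,5,1,0,2} = 4
G(11) = mex{4,3,2,1,0} = 5
G(12) = mex{5,4,3,2,1} = 0
G(13) = mex{0,5,4,3,2} = 1
G(14) = mex{1,0,5,4,3} = 2
G(15) = mex{2,1,3,5,4} = 0
G(16) = mex{0,2,4,3,5} = 1
G(17) = mex{1,0,5,4,3} = 2
G(18) = mex{2,1,0,5,4} = 3
G(19) = mex{3,2,1,0,5} = 4
G(20) = mex{4,3,2,1,0} = 5
G(21) = mex{5,4,0,2,1} = 3
G(22) = mex{3,5,1,0,2} = 4
G(23) = mex{4,3,2,1,0} = 5
G(24) = mex{5,4,3,2,1} = 0
G_B(24) = 0.
Stack C, S = {6, 7, 9}:
n :  0  1  2  3  4  5  6  7  8  9 10 11 12 13 14 15 16 17 18 19 20 21 22 23
G :  0  0  0  0  0  0  1  1  1  1  1  1  2  2  2  0  0  0  0  0  0  1  1  1
G_C(23) = 1.
Combined Grundy value = 1 ⊕ 0 ⊕ 1 = 0.

0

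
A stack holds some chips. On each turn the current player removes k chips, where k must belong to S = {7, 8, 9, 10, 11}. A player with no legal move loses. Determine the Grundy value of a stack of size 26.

G(0) = 0
G(1) = mex{} = 0
G(2) = mex{} = 0
G(3) = mex{} = 0
G(4) = mex{} = 0
G(5) = mex{} = 0
G(6) = mex{} = 0
G(7) = mex{0} = 1
G(8) = mex{0,0} = 1
G(9) = mex{0,0,0} = 1
G(10) = mex{0,0,0,0} = 1
G(11) = mex{0,0,0,0,0} = 1
G(12) = mex{0,0,0,0,0} = 1
G(13) = mex{0,0,0,0,0} = 1
G(14) = mex{1,0,0,0,0} = 2
G(15) = mex{1,1,0,0,0} = 2
G(16) = mex{1,1,1,0,0} = 2
G(17) = mex{1,1,1,1,0} = 2
G(18) = mex{1,1,1,1,1} = 0
G(19) = mex{1,1,1,1,1} = 0
G(20) = mex{1,1,1,1,1} = 0
G(21) = mex{2,1,1,1,1} = 0
G(22) = mex{2,2,1,1,1} = 0
G(23) = mex{2,2,2,1,1} = 0
G(24) = mex{2,2,2,2,1} = 0
G(25) = mex{0,2,2,2,2} = 1
G(26) = mex{0,0,2,2,2} = 1

1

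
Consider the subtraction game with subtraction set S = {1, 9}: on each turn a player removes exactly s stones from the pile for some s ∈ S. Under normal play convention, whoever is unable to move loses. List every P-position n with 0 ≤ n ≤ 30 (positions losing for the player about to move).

G(0) = 0
G(1) = mex{0} = 1
G(2) = mex{1} = 0
G(3) = mex{0} = 1
G(4) = mex{1} = 0
G(5) = mex{0} = 1
G(6) = mex{1} = 0
G(7) = mex{0} = 1
G(8) = mex{1} = 0
G(9) = mex{0,0} = 1
G(10) = mex{1,1} = 0
G(11) = mex{0,0} = 1
G(12) = mex{1,1} = 0
G(13) = mex{0,0} = 1
G(14) = mex{1,1} = 0
G(15) = mex{0,0} = 1
G(16) = mex{1,1} = 0
G(17) = mex{0,0} = 1
G(18) = mex{1,1} = 0
G(19) = mex{0,0} = 1
G(20) = mex{1,1} = 0
G(21) = mex{0,0} = 1
G(22) = mex{1,1} = 0
G(23) = mex{0,0} = 1
G(24) = mex{1,1} = 0
G(25) = mex{0,0} = 1
G(26) = mex{1,1} = 0
G(27) = mex{0,0} = 1
G(28) = mex{1,1} = 0
G(29) = mex{0,0} = 1
G(30) = mex{1,1} = 0
P-positions are exactly the n with G(n) = 0.

0, 2, 4, 6, 8, 10, 12, 14, 16, 18, 20, 22, 24, 26, 28, 30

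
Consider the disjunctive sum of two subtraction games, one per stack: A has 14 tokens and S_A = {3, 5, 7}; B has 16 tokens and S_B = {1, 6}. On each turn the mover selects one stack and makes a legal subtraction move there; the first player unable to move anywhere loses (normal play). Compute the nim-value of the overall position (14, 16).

1

Stack A, S = {3, 5, 7}:
n :  0  1  2  3  4  5  6  7  8  9 10 11 12 13 14
G :  0  0  0  1  1  1  2  2  2  3  0  0  0  1  1
G_A(14) = 1.
Stack B, S = {1, 6}:
G(0) = 0
G(1) = mex{0} = 1
G(2) = mex{1} = 0
G(3) = mex{0} = 1
G(4) = mex{1} = 0
G(5) = mex{0} = 1
G(6) = mex{1,0} = 2
G(7) = mex{2,1} = 0
G(8) = mex{0,0} = 1
G(9) = mex{1,1} = 0
G(10) = mex{0,0} = 1
G(11) = mex{1,1} = 0
G(12) = mex{0,2} = 1
G(13) = mex{1,0} = 2
G(14) = mex{2,1} = 0
G(15) = mex{0,0} = 1
G(16) = mex{1,1} = 0
G_B(16) = 0.
Combined Grundy value = 1 ⊕ 0 = 1.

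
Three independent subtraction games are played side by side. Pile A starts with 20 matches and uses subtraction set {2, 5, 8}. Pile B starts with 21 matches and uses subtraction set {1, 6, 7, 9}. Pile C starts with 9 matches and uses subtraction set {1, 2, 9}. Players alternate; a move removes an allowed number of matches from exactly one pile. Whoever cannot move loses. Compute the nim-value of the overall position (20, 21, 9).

0

Pile A, S = {2, 5, 8}:
G(0) = 0
G(1) = mex{} = 0
G(2) = mex{0} = 1
G(3) = mex{0} = 1
G(4) = mex{1} = 0
G(5) = mex{1,0} = 2
G(6) = mex{0,0} = 1
G(7) = mex{2,1} = 0
G(8) = mex{1,1,0} = 2
G(9) = mex{0,0,0} = 1
G(10) = mex{2,2,1} = 0
G(11) = mex{1,1,1} = 0
G(12) = mex{0,0,0} = 1
G(13) = mex{0,2,2} = 1
G(14) = mex{1,1,1} = 0
G(15) = mex{1,0,0} = 2
G(16) = mex{0,0,2} = 1
G(17) = mex{2,1,1} = 0
G(18) = mex{1,1,0} = 2
G(19) = mex{0,0,0} = 1
G(20) = mex{2,2,1} = 0
G_A(20) = 0.
Pile B, S = {1, 6, 7, 9}:
n :  0  1  2  3  4  5  6  7  8  9 10 11 12 13 14 15 16 17 18 19 20 21
G :  0  1  0  1  0  1  2  3  2  3  2  3  0  1  0  1  0  1  2  3  2  3
G_B(21) = 3.
Pile C, S = {1, 2, 9}:
G(0) = 0
G(1) = mex{0} = 1
G(2) = mex{1,0} = 2
G(3) = mex{2,1} = 0
G(4) = mex{0,2} = 1
G(5) = mex{1,0} = 2
G(6) = mex{2,1} = 0
G(7) = mex{0,2} = 1
G(8) = mex{1,0} = 2
G(9) = mex{2,1,0} = 3
G_C(9) = 3.
Combined Grundy value = 0 ⊕ 3 ⊕ 3 = 0.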